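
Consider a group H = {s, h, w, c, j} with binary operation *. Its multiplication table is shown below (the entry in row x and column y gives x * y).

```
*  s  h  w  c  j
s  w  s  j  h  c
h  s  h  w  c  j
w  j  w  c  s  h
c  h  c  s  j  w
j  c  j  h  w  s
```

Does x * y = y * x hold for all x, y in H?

Yes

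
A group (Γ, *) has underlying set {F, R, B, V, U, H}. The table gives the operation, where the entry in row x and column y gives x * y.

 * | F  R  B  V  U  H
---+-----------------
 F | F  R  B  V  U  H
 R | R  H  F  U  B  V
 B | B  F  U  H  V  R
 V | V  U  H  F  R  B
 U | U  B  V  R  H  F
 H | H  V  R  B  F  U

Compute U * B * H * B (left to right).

U

U * B = V
V * H = B
B * B = U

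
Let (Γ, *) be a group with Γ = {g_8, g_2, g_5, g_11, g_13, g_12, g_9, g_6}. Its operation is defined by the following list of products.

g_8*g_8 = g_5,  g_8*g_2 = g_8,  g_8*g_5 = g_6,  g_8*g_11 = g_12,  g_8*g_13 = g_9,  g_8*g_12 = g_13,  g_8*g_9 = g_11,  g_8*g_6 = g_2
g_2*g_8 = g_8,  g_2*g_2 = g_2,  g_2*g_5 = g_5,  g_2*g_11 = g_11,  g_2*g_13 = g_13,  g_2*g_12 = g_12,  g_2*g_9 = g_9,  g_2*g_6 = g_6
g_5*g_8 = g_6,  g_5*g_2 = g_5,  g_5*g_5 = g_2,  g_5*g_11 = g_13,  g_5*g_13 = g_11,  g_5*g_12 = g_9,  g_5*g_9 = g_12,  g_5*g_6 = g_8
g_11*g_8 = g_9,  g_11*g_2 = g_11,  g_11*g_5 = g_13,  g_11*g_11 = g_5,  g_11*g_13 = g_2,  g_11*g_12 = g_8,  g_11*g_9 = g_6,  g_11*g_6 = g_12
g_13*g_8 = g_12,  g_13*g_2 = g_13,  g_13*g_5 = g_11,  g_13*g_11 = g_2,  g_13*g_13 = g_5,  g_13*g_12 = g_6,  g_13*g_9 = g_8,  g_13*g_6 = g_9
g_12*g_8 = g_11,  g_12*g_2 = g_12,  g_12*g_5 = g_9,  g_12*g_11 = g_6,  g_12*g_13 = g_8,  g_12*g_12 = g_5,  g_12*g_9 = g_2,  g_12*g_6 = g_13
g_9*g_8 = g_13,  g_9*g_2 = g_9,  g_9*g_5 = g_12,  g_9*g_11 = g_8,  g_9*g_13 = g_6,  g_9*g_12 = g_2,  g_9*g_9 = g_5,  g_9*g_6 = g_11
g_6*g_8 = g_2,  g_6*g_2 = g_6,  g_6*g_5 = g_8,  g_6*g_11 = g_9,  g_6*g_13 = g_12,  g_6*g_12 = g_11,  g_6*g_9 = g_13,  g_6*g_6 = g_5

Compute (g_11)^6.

g_5

g_11^1 = g_11
g_11^2 = g_11 * g_11 = g_5
g_11^3 = g_5 * g_11 = g_13
g_11^4 = g_13 * g_11 = g_2
g_11^5 = g_2 * g_11 = g_11
g_11^6 = g_11 * g_11 = g_5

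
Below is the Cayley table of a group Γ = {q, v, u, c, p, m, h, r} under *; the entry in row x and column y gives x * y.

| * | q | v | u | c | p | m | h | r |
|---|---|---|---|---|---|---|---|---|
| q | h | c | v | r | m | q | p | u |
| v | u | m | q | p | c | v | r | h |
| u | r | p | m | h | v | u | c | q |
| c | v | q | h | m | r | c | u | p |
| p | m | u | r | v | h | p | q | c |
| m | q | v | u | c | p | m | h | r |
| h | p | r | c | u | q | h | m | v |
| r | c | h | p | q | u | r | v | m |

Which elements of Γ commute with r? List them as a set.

Compare row r with column r entry by entry.
h * r = v = r * h, so h commutes with r.
q * r = u but r * q = c, so q does not.
Collecting the elements that commute with r: C(r) = {h, m, r, v}.

{h, m, r, v}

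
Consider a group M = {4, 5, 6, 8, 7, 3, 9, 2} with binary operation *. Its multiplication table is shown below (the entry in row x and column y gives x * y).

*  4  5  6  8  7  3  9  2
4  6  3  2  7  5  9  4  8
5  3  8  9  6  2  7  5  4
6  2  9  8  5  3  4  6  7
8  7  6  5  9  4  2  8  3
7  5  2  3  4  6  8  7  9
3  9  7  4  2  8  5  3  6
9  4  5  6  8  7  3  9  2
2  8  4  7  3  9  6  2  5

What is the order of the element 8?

The identity element is 9 (its row matches the header).
8^1 = 8
8^2 = 8 * 8 = 9
The first power of 8 equal to the identity is 8^2, so ord(8) = 2.

2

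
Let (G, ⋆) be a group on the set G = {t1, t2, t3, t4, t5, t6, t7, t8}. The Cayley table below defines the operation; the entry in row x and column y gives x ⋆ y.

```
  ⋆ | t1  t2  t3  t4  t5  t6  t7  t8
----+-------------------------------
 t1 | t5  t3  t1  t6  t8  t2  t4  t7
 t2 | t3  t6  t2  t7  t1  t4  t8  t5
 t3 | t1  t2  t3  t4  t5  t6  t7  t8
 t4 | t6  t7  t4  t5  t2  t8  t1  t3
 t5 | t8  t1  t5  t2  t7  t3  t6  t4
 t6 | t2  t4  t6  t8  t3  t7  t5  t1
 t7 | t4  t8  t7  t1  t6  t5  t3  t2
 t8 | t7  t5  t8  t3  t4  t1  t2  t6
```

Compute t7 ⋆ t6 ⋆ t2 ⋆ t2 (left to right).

t7 ⋆ t6 = t5
t5 ⋆ t2 = t1
t1 ⋆ t2 = t3
(Structurally, G here is isomorphic to the cyclic group Z_8.)

t3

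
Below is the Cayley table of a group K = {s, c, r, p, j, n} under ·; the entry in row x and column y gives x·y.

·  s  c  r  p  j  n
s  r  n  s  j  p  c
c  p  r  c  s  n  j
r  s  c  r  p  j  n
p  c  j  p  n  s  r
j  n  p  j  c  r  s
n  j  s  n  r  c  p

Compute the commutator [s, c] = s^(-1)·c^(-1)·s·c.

Identity is r; from the table s^(-1) = s and c^(-1) = c.
s·c = n
n·s = j
j·c = p

p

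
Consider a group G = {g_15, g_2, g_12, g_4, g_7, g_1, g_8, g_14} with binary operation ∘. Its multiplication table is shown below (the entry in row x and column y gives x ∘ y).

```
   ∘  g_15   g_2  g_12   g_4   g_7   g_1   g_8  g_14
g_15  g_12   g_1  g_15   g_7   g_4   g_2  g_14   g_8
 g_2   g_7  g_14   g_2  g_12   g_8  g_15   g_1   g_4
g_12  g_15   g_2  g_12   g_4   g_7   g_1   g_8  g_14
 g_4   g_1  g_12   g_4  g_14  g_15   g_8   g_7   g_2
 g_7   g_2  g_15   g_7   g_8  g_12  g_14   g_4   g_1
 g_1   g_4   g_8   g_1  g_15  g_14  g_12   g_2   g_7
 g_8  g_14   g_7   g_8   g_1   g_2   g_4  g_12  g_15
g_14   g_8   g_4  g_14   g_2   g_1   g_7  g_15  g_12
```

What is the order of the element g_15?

2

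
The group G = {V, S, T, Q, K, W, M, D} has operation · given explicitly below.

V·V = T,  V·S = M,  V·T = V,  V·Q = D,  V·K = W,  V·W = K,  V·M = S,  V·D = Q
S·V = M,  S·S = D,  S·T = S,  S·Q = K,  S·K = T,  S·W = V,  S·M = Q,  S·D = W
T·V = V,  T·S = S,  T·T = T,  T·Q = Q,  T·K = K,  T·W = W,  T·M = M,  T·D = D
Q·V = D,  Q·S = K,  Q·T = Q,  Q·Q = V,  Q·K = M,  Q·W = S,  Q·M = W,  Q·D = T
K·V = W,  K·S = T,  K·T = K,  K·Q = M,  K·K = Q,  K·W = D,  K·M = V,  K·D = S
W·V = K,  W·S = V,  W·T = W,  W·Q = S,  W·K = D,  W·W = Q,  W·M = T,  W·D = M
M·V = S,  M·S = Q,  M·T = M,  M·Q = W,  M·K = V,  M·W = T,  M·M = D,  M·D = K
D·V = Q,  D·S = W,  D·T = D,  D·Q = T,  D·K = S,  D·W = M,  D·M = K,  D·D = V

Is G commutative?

Check whether the table is symmetric across its main diagonal.
Every entry (row x, col y) equals the entry (row y, col x), so G is abelian.
(In fact G ≅ the cyclic group Z_8.)

Yes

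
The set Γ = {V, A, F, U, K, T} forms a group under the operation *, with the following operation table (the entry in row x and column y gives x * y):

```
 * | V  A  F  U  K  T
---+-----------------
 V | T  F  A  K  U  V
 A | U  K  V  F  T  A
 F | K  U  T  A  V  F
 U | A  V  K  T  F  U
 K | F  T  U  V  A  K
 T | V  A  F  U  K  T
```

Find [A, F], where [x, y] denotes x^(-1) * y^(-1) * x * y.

Identity is T; from the table A^(-1) = K and F^(-1) = F.
K * F = U
U * A = V
V * F = A
(Structurally, Γ here is isomorphic to the symmetric group S_3.)

A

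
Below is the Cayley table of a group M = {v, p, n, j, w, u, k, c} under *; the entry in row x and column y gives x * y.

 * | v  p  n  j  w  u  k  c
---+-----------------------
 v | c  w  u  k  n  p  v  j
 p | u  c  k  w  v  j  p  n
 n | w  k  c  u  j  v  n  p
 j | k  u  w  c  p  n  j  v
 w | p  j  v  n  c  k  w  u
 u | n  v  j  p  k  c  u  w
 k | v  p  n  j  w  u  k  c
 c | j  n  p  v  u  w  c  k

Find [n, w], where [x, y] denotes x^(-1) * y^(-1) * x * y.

Identity is k; from the table n^(-1) = p and w^(-1) = u.
p * u = j
j * n = w
w * w = c

c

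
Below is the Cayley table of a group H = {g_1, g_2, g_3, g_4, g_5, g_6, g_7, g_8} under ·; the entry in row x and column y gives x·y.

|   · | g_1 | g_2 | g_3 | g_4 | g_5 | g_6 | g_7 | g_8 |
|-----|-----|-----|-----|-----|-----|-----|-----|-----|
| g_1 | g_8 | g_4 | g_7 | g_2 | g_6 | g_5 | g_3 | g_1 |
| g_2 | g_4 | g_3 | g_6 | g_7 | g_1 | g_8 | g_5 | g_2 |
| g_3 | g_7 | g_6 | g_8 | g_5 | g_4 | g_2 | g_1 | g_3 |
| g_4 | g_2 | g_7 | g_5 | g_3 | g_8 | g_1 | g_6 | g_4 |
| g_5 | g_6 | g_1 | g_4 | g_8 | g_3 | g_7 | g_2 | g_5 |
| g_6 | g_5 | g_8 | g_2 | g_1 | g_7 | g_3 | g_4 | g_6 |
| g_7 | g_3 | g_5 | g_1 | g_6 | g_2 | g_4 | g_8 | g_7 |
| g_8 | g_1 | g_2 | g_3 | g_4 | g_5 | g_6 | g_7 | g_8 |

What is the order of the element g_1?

2

The identity element is g_8 (its row matches the header).
g_1^1 = g_1
g_1^2 = g_1·g_1 = g_8
The first power of g_1 equal to the identity is g_1^2, so ord(g_1) = 2.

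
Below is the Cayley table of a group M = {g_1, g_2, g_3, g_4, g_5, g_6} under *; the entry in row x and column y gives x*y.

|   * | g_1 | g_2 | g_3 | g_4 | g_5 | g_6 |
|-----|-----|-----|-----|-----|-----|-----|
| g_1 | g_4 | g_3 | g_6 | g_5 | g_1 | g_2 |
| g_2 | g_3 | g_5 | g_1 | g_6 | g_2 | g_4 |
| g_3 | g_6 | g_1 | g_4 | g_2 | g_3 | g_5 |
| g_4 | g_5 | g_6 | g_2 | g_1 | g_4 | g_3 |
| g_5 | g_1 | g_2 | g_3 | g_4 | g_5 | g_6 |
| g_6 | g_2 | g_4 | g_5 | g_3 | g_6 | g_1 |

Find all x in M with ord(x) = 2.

{g_2}

Identity is g_5. Compute the order of each non-identity element by repeated multiplication:
  g_1: g_1 → g_4 → g_5  (order 3)
  g_2: g_2 → g_5  (order 2)
  g_3: g_3 → g_4 → g_2 → g_1 → g_6 → g_5  (order 6)
  g_4: g_4 → g_1 → g_5  (order 3)
  g_6: g_6 → g_1 → g_2 → g_4 → g_3 → g_5  (order 6)
Elements of order 2: {g_2}.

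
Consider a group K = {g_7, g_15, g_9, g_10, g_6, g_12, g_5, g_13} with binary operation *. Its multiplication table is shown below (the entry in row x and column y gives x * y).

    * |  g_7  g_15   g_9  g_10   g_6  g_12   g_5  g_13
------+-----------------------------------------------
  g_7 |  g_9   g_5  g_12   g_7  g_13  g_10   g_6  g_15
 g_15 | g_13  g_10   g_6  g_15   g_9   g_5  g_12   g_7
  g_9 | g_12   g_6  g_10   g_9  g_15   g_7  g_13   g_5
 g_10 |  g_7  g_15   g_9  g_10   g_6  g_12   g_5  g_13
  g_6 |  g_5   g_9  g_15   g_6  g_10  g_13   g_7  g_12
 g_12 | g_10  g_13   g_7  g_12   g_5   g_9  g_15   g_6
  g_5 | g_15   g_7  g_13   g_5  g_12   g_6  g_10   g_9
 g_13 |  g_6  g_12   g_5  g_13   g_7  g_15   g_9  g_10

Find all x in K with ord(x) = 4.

Identity is g_10. Compute the order of each non-identity element by repeated multiplication:
  g_7: g_7 → g_9 → g_12 → g_10  (order 4)
  g_15: g_15 → g_10  (order 2)
  g_9: g_9 → g_10  (order 2)
  g_6: g_6 → g_10  (order 2)
  g_12: g_12 → g_9 → g_7 → g_10  (order 4)
  g_5: g_5 → g_10  (order 2)
  g_13: g_13 → g_10  (order 2)
Elements of order 4: {g_12, g_7}.

{g_12, g_7}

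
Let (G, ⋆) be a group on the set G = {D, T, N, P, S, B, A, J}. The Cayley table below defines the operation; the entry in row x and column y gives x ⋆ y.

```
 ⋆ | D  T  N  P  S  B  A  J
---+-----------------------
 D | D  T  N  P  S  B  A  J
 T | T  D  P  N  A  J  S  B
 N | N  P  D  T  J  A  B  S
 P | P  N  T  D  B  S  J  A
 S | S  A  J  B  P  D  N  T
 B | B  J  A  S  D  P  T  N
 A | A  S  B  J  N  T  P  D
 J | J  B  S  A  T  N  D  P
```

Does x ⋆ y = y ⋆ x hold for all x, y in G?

Yes

Check whether the table is symmetric across its main diagonal.
Every entry (row x, col y) equals the entry (row y, col x), so G is abelian.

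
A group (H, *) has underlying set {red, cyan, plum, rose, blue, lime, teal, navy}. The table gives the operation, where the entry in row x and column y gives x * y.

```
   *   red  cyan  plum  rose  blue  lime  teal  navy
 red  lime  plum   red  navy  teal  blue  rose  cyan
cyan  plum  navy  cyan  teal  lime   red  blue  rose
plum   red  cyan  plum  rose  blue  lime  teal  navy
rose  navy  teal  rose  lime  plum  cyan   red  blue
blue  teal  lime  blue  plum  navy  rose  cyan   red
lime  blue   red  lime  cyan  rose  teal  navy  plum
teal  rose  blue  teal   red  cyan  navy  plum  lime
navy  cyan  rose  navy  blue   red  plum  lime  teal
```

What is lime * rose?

cyan

Read row lime, column rose: lime * rose = cyan.
(Structurally, H here is isomorphic to the cyclic group Z_8.)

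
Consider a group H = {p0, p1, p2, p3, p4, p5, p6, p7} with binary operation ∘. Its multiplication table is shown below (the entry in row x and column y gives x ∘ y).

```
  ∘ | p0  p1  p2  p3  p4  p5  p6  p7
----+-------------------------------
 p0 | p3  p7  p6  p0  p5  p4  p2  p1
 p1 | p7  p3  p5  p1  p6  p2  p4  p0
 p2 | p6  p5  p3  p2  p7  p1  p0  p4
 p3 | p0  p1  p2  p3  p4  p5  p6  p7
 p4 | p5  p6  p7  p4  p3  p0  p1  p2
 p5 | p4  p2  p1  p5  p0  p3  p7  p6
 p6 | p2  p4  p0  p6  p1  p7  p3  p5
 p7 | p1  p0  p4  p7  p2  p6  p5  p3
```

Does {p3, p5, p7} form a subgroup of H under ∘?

No

p5 ∘ p7 = p6, which is not in {p3, p5, p7}.
The subset is not closed under ∘, so it is not a subgroup.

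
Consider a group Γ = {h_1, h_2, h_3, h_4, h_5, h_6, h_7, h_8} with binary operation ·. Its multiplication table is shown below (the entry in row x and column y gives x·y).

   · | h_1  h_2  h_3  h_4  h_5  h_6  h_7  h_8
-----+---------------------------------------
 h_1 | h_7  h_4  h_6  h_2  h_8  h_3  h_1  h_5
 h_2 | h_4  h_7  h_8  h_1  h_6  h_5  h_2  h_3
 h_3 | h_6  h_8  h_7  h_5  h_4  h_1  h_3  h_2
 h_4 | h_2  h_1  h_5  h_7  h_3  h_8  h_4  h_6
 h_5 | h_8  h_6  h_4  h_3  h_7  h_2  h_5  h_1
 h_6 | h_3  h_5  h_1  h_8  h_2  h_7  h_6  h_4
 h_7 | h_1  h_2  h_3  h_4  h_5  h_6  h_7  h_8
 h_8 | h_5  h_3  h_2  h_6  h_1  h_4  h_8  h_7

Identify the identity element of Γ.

The identity e satisfies e·x = x for all x, so its row in the table reproduces the column headers.
Row h_7 reads: h_1, h_2, h_3, h_4, h_5, h_6, h_7, h_8 — exactly the header order. So h_7 is the identity.

h_7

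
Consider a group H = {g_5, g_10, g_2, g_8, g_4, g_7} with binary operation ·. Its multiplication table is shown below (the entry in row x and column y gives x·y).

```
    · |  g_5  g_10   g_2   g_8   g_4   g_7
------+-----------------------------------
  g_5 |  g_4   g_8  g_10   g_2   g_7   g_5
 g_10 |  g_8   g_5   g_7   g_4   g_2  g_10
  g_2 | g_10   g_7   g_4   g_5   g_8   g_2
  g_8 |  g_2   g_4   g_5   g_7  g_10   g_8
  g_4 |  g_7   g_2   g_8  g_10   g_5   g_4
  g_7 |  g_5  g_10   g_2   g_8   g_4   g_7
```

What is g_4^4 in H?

g_4

g_4^1 = g_4
g_4^2 = g_4·g_4 = g_5
g_4^3 = g_5·g_4 = g_7
g_4^4 = g_7·g_4 = g_4
(Structurally, H here is isomorphic to the cyclic group Z_6.)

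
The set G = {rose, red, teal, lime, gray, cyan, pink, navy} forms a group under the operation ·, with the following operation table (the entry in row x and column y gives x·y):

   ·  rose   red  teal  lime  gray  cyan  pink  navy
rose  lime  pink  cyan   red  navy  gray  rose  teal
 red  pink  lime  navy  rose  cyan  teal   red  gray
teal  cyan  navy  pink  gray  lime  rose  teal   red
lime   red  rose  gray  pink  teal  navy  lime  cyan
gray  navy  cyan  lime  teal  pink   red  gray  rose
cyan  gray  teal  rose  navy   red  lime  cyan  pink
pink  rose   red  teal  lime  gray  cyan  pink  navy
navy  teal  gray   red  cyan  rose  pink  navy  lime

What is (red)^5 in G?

red

red^1 = red
red^2 = red·red = lime
red^3 = lime·red = rose
red^4 = rose·red = pink
red^5 = pink·red = red
(Structurally, G here is isomorphic to Z_2 x Z_4.)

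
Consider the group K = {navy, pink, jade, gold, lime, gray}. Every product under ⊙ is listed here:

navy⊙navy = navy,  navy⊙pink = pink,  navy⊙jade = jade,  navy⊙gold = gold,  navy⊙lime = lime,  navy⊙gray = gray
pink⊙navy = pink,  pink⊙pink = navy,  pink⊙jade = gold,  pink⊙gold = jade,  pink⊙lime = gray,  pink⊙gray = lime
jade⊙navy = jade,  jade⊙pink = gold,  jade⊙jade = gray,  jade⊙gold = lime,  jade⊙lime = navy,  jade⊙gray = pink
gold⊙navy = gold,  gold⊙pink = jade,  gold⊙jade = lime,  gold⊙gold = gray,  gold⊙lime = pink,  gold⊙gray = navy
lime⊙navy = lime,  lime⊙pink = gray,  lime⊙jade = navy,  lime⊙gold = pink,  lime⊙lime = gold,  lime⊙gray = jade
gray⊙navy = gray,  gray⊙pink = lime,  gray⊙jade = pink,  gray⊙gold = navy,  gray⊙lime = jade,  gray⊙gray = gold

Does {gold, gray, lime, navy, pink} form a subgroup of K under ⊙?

gray ⊙ lime = jade, which is not in {gold, gray, lime, navy, pink}.
The subset is not closed under ⊙, so it is not a subgroup.

No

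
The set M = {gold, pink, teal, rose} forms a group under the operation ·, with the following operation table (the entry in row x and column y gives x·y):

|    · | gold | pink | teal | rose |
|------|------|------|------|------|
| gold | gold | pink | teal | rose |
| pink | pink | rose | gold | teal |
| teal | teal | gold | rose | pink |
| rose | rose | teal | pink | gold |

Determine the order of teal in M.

The identity element is gold (its row matches the header).
teal^1 = teal
teal^2 = teal·teal = rose
teal^3 = rose·teal = pink
teal^4 = pink·teal = gold
The first power of teal equal to the identity is teal^4, so ord(teal) = 4.

4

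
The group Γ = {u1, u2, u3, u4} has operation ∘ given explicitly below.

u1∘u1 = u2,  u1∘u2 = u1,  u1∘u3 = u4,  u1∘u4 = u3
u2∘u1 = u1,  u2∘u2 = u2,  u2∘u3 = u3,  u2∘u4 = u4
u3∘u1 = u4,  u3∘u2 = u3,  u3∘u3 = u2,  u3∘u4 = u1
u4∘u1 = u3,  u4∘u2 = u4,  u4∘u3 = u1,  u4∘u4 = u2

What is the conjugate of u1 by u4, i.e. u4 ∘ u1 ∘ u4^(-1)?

u1

The identity is u2. In row u4, the entry u2 sits in column u4, so u4^(-1) = u4.
u4 ∘ u1 = u3
u3 ∘ u4 = u1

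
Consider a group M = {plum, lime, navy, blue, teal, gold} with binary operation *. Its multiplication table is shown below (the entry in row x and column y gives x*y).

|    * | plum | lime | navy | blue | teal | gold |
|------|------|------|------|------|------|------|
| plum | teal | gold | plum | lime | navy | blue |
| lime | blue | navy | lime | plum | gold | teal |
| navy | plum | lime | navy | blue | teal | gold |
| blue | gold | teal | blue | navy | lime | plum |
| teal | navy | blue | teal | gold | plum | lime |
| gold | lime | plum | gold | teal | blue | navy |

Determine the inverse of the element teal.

plum

First locate the identity: row navy matches the header, so navy is the identity.
Scan row teal for navy: teal*plum = navy. Hence teal^(-1) = plum.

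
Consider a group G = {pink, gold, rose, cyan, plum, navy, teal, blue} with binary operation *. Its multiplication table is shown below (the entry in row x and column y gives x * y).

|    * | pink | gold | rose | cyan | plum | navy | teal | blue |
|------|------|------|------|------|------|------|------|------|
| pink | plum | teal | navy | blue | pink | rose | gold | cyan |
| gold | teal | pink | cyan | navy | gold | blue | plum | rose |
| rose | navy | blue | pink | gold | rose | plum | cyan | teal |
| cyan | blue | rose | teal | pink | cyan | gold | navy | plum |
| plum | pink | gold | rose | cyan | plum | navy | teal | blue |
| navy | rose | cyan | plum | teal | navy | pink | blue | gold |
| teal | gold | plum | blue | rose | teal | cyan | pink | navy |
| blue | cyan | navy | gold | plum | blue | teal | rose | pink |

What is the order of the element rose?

The identity element is plum (its row matches the header).
rose^1 = rose
rose^2 = rose * rose = pink
rose^3 = pink * rose = navy
rose^4 = navy * rose = plum
The first power of rose equal to the identity is rose^4, so ord(rose) = 4.

4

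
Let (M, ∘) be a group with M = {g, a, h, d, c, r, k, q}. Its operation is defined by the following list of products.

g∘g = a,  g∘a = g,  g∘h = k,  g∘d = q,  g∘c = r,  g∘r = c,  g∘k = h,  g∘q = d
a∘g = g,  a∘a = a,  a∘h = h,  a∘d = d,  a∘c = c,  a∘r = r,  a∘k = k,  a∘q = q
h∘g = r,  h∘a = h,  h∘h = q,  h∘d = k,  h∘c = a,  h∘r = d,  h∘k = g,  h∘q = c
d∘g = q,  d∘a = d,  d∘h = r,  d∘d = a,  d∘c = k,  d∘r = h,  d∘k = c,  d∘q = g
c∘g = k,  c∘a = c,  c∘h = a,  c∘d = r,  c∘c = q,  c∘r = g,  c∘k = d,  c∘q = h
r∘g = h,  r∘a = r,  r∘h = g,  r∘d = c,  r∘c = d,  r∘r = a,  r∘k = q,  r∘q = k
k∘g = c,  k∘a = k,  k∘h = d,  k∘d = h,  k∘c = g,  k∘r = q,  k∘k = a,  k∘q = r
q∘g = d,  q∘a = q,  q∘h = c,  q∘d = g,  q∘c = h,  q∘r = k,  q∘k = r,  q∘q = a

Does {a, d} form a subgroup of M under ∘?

{a, d} contains the identity a.
Checking products: every product of two elements of {a, d} (read from the table) lies in {a, d}, so the set is closed.
In a finite group, a nonempty closed subset is a subgroup. So {a, d} ≤ M.

Yes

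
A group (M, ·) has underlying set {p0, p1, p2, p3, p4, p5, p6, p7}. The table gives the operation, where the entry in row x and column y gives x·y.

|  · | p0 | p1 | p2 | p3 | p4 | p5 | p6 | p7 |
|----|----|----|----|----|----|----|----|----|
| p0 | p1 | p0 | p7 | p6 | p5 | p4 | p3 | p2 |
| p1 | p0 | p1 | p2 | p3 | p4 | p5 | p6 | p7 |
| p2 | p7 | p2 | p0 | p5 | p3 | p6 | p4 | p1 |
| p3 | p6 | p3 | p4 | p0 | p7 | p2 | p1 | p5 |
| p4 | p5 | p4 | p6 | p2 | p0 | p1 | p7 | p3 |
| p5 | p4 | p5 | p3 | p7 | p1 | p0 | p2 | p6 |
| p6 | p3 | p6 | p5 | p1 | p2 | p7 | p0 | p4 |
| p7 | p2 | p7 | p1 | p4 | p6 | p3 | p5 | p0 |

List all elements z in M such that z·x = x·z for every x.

An element z is central iff its row equals its column in the table.
For p3: p3·p5 = p2 ≠ p7 = p5·p3, so p3 ∉ Z.
Checking each element this way leaves Z(M) = {p0, p1}.

{p0, p1}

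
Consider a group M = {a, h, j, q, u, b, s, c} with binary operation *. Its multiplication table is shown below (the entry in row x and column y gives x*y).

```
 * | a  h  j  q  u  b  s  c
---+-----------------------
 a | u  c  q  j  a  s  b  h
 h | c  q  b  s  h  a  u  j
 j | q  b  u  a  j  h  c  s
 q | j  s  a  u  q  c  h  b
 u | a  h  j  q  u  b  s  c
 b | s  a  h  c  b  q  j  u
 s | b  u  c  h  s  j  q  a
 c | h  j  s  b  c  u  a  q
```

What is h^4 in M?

h^1 = h
h^2 = h*h = q
h^3 = q*h = s
h^4 = s*h = u
(Structurally, M here is isomorphic to Z_2 x Z_4.)

u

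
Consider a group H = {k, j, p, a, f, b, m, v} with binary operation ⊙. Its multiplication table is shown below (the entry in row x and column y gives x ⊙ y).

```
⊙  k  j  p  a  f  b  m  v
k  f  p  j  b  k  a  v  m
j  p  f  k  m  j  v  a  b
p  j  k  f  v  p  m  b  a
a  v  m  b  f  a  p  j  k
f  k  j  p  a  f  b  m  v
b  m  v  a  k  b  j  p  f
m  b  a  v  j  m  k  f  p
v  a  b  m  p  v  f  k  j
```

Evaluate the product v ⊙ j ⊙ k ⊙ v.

p

v ⊙ j = b
b ⊙ k = m
m ⊙ v = p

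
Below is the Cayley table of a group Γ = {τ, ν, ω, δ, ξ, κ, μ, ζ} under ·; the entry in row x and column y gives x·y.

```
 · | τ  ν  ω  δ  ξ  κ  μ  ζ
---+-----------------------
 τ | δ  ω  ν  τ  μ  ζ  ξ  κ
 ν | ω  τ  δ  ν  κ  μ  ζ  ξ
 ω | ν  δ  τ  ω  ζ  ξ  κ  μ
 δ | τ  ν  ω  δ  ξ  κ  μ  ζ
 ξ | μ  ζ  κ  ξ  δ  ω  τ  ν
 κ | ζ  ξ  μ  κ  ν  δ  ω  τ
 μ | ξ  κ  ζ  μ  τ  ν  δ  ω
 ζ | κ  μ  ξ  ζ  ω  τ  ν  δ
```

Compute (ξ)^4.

ξ^1 = ξ
ξ^2 = ξ·ξ = δ
ξ^3 = δ·ξ = ξ
ξ^4 = ξ·ξ = δ

δ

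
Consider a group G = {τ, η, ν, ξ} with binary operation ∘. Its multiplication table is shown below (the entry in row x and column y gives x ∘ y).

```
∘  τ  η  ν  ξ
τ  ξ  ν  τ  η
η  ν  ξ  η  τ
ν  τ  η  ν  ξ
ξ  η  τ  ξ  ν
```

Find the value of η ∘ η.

Read row η, column η: η ∘ η = ξ.

ξ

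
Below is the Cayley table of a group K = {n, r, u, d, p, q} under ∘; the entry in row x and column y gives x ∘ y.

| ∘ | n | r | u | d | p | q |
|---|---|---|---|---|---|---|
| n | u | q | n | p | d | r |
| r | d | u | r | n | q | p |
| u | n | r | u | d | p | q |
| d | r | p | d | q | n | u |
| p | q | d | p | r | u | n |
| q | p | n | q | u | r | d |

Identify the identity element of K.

The identity e satisfies e ∘ x = x for all x, so its row in the table reproduces the column headers.
Row u reads: n, r, u, d, p, q — exactly the header order. So u is the identity.

u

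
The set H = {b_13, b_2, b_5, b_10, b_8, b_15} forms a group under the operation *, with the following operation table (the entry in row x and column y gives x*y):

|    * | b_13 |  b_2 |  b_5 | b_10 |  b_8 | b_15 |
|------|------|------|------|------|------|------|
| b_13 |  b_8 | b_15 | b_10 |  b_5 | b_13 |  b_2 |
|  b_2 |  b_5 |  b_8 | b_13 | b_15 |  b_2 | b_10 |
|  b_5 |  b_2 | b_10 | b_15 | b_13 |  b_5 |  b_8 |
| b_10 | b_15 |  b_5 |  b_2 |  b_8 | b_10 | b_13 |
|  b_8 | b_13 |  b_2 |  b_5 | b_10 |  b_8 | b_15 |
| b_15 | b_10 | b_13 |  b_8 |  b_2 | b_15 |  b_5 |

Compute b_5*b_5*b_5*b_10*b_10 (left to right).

b_8

b_5*b_5 = b_15
b_15*b_5 = b_8
b_8*b_10 = b_10
b_10*b_10 = b_8
(Structurally, H here is isomorphic to the symmetric group S_3.)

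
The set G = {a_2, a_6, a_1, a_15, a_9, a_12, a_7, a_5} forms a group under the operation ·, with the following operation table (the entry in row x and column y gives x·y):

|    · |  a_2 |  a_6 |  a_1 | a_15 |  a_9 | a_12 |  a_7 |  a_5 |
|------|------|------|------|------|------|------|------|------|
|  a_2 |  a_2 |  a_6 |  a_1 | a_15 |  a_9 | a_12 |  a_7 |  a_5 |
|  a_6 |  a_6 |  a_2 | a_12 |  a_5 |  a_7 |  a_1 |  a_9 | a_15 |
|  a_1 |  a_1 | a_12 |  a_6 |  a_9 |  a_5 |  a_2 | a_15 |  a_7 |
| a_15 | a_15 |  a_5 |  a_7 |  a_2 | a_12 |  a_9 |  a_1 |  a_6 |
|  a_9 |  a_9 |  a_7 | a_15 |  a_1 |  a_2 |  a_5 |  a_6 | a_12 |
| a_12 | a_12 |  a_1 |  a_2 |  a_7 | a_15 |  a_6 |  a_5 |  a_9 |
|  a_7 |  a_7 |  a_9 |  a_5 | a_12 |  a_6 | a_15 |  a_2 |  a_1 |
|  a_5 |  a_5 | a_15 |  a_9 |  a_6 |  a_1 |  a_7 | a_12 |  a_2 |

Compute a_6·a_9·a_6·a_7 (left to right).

a_6

a_6·a_9 = a_7
a_7·a_6 = a_9
a_9·a_7 = a_6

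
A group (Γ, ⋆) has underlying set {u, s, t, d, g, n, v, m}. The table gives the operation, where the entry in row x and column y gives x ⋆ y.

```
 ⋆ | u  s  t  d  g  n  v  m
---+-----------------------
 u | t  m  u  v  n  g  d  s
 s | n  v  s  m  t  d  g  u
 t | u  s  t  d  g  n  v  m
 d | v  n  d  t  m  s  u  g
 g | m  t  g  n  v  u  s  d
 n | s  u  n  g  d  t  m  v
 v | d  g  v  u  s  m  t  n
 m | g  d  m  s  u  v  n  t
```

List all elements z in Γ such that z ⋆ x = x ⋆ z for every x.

An element z is central iff its row equals its column in the table.
For d: d ⋆ g = m ≠ n = g ⋆ d, so d ∉ Z.
Checking each element this way leaves Z(Γ) = {t, v}.

{t, v}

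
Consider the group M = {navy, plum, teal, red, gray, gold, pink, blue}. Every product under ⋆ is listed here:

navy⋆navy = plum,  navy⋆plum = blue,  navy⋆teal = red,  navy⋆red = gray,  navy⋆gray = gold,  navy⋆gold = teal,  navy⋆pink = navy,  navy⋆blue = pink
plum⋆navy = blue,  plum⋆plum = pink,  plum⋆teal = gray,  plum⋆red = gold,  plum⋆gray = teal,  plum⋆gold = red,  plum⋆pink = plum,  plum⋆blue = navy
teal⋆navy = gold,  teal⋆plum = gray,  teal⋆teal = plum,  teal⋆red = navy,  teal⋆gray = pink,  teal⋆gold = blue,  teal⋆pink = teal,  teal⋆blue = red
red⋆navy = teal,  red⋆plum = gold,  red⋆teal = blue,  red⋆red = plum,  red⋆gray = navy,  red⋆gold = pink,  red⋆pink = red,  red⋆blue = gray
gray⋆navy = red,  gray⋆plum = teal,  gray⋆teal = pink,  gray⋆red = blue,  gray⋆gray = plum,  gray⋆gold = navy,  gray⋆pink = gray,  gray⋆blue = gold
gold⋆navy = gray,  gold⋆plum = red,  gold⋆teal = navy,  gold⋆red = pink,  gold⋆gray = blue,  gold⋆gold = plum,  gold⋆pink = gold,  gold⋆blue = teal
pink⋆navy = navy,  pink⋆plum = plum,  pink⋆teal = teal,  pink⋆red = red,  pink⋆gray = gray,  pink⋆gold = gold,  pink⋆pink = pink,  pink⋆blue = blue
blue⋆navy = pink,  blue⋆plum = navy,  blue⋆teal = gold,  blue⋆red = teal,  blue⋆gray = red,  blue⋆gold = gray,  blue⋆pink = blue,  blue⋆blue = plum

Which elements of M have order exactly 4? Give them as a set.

Identity is pink. Compute the order of each non-identity element by repeated multiplication:
  navy: navy → plum → blue → pink  (order 4)
  plum: plum → pink  (order 2)
  teal: teal → plum → gray → pink  (order 4)
  red: red → plum → gold → pink  (order 4)
  gray: gray → plum → teal → pink  (order 4)
  gold: gold → plum → red → pink  (order 4)
  blue: blue → plum → navy → pink  (order 4)
Elements of order 4: {blue, gold, gray, navy, red, teal}.

{blue, gold, gray, navy, red, teal}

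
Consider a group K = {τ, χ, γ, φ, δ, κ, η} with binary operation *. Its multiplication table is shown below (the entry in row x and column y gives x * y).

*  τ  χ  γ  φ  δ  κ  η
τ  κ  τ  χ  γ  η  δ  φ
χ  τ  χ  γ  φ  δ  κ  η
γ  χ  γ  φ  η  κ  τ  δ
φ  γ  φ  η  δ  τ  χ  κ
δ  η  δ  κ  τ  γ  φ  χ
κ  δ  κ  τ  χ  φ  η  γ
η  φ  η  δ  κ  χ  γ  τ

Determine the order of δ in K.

The identity element is χ (its row matches the header).
δ^1 = δ
δ^2 = δ * δ = γ
δ^3 = γ * δ = κ
δ^4 = κ * δ = φ
δ^5 = φ * δ = τ
δ^6 = τ * δ = η
δ^7 = η * δ = χ
The first power of δ equal to the identity is δ^7, so ord(δ) = 7.

7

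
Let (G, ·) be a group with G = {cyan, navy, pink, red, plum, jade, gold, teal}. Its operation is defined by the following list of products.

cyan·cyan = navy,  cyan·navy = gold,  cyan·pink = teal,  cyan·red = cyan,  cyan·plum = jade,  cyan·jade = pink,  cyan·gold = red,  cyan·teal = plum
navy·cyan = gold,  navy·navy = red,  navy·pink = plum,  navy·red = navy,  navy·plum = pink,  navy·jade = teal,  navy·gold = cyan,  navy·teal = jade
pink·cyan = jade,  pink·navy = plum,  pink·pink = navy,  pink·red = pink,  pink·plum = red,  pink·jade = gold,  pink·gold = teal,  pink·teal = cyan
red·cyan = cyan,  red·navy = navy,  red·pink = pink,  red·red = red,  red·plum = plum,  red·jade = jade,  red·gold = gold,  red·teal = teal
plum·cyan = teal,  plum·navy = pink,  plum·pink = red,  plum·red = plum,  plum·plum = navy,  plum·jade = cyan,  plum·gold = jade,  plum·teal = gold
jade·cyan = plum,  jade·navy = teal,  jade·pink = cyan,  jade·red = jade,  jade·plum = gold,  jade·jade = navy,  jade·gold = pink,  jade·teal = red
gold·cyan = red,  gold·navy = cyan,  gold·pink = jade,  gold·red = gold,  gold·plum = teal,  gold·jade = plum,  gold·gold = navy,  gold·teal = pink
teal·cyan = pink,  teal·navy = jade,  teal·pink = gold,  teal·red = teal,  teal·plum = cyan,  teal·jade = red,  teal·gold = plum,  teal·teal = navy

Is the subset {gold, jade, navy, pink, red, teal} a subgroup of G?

No

navy·pink = plum, which is not in {gold, jade, navy, pink, red, teal}.
The subset is not closed under ·, so it is not a subgroup.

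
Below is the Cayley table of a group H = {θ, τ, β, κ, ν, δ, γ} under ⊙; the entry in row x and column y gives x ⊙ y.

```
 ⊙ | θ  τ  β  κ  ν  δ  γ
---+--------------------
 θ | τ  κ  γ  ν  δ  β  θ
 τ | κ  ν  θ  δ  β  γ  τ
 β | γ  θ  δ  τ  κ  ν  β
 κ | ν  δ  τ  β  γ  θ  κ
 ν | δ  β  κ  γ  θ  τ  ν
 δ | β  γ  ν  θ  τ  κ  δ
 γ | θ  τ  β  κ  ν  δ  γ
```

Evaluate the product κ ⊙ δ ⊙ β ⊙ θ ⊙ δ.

κ ⊙ δ = θ
θ ⊙ β = γ
γ ⊙ θ = θ
θ ⊙ δ = β

β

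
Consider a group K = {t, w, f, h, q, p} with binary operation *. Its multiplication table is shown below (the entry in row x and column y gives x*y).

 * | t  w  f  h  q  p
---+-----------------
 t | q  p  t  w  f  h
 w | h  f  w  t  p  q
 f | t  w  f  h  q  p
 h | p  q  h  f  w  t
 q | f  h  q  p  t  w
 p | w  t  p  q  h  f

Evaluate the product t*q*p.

t*q = f
f*p = p

p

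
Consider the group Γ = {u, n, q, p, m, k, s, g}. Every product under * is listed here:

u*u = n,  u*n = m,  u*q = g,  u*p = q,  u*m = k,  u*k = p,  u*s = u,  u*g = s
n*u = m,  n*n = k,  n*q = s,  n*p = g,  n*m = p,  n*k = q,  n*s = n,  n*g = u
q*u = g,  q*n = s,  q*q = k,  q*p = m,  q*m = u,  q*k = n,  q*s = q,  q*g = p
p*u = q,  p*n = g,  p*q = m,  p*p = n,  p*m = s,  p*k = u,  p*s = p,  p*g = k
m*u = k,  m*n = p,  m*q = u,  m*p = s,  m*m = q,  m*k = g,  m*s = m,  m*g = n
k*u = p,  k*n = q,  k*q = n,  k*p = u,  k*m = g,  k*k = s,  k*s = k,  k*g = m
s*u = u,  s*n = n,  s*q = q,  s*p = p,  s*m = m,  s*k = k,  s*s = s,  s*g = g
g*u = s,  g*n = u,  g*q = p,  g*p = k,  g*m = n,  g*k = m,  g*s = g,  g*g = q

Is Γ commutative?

Check whether the table is symmetric across its main diagonal.
Every entry (row x, col y) equals the entry (row y, col x), so Γ is abelian.

Yes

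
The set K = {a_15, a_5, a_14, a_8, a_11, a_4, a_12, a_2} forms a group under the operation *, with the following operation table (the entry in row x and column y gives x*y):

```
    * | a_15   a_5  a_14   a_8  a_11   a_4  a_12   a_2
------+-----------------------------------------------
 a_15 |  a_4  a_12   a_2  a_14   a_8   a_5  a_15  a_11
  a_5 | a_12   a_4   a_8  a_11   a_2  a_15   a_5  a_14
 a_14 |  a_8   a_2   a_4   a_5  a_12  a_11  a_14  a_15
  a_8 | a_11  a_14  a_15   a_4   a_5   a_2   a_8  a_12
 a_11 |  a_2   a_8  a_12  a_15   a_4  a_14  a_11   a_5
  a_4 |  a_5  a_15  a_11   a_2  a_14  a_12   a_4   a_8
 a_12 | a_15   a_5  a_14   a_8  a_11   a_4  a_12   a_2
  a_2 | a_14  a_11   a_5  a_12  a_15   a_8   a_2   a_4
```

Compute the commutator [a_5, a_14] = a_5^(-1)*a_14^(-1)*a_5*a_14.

Identity is a_12; from the table a_5^(-1) = a_15 and a_14^(-1) = a_11.
a_15*a_11 = a_8
a_8*a_5 = a_14
a_14*a_14 = a_4
(Structurally, K here is isomorphic to the quaternion group Q_8.)

a_4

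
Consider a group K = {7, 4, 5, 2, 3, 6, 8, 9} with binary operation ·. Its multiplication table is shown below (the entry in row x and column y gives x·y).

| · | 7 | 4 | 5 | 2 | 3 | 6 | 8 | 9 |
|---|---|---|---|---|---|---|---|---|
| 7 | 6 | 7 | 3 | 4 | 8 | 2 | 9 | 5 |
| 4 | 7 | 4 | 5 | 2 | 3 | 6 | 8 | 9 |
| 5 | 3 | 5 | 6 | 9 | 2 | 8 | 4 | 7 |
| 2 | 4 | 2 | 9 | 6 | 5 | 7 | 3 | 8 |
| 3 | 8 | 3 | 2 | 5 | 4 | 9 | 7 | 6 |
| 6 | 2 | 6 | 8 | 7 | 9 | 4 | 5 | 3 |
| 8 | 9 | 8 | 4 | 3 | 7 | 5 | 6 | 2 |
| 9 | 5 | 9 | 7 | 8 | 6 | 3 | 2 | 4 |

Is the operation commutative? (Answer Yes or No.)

Yes

Check whether the table is symmetric across its main diagonal.
Every entry (row x, col y) equals the entry (row y, col x), so K is abelian.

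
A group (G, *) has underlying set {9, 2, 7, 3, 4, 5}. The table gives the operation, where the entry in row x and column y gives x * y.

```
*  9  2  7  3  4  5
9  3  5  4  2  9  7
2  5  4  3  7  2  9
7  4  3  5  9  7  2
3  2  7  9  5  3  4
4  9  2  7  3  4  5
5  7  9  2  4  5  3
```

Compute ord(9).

The identity element is 4 (its row matches the header).
9^1 = 9
9^2 = 9 * 9 = 3
9^3 = 3 * 9 = 2
9^4 = 2 * 9 = 5
9^5 = 5 * 9 = 7
9^6 = 7 * 9 = 4
The first power of 9 equal to the identity is 9^6, so ord(9) = 6.

6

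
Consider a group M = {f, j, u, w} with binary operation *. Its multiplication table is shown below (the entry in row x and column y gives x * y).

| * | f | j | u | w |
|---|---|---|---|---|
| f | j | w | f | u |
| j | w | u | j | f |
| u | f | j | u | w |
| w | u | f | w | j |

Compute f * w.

u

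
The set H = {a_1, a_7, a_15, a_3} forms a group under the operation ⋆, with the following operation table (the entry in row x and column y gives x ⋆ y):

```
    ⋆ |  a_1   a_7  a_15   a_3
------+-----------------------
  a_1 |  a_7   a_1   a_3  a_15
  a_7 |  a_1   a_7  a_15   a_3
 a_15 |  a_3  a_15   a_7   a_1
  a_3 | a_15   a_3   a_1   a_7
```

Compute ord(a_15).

2

The identity element is a_7 (its row matches the header).
a_15^1 = a_15
a_15^2 = a_15 ⋆ a_15 = a_7
The first power of a_15 equal to the identity is a_15^2, so ord(a_15) = 2.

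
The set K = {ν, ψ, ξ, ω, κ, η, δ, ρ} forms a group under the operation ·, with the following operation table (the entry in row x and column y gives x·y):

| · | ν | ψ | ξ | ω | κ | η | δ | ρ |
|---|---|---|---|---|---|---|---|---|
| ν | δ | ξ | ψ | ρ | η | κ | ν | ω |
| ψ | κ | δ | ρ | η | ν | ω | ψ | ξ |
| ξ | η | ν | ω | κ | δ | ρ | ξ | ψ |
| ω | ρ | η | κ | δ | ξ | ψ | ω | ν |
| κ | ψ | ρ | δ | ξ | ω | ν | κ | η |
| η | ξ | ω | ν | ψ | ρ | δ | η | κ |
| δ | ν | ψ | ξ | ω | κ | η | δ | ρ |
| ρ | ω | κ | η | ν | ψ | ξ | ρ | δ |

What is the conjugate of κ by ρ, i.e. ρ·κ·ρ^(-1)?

The identity is δ. In row ρ, the entry δ sits in column ρ, so ρ^(-1) = ρ.
ρ·κ = ψ
ψ·ρ = ξ

ξ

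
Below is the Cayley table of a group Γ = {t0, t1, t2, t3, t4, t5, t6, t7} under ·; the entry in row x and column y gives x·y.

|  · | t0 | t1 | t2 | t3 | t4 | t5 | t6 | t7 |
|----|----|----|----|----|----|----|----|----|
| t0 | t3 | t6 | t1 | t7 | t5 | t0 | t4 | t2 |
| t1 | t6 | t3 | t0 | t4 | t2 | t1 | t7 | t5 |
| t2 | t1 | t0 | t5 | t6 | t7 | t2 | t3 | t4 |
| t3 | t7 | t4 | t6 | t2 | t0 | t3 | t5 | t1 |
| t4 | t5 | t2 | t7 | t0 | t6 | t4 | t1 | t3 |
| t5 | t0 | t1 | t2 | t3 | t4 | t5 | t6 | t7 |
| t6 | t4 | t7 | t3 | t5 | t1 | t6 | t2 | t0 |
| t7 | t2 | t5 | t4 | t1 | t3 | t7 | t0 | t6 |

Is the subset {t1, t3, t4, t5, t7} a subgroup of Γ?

t1·t4 = t2, which is not in {t1, t3, t4, t5, t7}.
The subset is not closed under ·, so it is not a subgroup.

No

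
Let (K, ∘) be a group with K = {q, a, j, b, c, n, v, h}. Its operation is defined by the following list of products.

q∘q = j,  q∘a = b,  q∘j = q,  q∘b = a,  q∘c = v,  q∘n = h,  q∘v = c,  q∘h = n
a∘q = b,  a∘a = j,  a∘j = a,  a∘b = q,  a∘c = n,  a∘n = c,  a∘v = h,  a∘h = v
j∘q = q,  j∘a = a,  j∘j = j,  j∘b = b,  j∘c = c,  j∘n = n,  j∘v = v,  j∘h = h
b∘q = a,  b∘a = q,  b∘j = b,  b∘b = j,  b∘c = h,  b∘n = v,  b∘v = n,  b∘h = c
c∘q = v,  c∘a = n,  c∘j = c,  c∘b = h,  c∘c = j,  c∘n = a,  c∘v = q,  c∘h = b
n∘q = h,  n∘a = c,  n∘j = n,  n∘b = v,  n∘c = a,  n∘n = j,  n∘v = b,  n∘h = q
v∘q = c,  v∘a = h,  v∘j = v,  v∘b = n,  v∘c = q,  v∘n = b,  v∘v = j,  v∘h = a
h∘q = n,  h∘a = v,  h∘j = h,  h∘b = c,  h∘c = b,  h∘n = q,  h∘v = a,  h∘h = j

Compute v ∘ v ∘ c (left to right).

c

v ∘ v = j
j ∘ c = c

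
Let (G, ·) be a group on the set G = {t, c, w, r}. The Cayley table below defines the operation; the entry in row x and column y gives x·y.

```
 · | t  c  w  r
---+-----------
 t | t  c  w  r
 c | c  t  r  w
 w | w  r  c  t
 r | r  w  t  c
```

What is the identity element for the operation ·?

The identity e satisfies e·x = x for all x, so its row in the table reproduces the column headers.
Row t reads: t, c, w, r — exactly the header order. So t is the identity.

t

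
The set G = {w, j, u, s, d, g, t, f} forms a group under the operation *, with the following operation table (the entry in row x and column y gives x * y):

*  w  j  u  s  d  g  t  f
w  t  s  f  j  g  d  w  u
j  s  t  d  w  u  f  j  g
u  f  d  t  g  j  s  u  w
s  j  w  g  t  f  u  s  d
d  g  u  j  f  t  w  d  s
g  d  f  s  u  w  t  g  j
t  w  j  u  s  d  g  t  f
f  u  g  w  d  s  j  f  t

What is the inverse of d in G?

First locate the identity: row t matches the header, so t is the identity.
Scan row d for t: d * d = t. Hence d^(-1) = d.
(Structurally, G here is isomorphic to the elementary abelian group (Z_2)^3.)

d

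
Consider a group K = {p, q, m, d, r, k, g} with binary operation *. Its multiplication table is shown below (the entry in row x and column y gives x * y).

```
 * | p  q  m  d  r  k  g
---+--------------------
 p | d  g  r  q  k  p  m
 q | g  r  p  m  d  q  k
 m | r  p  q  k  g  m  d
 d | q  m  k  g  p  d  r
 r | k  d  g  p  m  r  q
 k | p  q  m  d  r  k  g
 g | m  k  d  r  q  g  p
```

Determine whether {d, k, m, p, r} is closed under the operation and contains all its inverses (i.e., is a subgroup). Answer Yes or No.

p * d = q, which is not in {d, k, m, p, r}.
The subset is not closed under *, so it is not a subgroup.

No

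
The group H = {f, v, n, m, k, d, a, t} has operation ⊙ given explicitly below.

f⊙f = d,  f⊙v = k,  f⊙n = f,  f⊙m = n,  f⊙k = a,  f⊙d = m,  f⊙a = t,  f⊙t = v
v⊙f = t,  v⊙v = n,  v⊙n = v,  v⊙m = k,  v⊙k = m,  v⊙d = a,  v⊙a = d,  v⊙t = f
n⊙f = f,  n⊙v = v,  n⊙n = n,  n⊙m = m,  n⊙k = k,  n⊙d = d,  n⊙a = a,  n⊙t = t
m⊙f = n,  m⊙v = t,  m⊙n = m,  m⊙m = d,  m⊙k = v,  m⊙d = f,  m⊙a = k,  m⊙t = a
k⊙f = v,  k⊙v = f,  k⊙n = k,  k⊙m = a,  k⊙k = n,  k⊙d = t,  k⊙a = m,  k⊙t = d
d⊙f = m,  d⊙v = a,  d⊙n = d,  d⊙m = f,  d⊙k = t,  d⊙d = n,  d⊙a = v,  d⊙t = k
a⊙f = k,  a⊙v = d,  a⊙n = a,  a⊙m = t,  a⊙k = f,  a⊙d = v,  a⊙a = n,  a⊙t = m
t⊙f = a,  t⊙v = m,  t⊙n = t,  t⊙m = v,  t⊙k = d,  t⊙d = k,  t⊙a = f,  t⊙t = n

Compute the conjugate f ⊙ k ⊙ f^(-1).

t

The identity is n. In row f, the entry n sits in column m, so f^(-1) = m.
f ⊙ k = a
a ⊙ m = t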